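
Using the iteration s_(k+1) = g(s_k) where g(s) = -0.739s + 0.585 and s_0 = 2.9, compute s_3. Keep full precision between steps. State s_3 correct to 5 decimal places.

s_1 = g(2.900000) = -1.558100
s_2 = g(-1.558100) = 1.736436
s_3 = g(1.736436) = -0.698226

-0.69823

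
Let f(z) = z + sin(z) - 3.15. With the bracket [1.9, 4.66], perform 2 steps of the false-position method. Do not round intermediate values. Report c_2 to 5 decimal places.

2.96166

f(1.900000) = -0.303700, f(4.660000) = 0.511372
step 1: c = 2.928390, f(c) = -0.010019 < 0 → new bracket [2.928390, 4.660000]
step 2: c = 2.961664, f(c) = -0.009377 < 0 → new bracket [2.961664, 4.660000]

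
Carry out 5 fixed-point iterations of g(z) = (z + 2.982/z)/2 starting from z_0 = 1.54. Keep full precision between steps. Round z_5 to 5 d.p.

1.72685

z_1 = g(1.540000) = 1.738182
z_2 = g(1.738182) = 1.726884
z_3 = g(1.726884) = 1.726847
z_4 = g(1.726847) = 1.726847
z_5 = g(1.726847) = 1.726847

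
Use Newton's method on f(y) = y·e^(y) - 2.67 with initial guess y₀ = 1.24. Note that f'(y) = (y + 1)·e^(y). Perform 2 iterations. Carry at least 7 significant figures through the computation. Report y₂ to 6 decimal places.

0.992250

Newton update: y ← y − f(y)/f'(y).
y_0 = 1.240000: f = 1.614961, f' = 7.740574 → y_1 = 1.240000 - (1.614961)/(7.740574) = 1.031364
y_1 = 1.031364: f = 0.222863, f' = 5.697753 → y_2 = 1.031364 - (0.222863)/(5.697753) = 0.992250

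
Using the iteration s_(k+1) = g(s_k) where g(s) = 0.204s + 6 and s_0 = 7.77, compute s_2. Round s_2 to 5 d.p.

s_1 = g(7.770000) = 7.585080
s_2 = g(7.585080) = 7.547356

7.54736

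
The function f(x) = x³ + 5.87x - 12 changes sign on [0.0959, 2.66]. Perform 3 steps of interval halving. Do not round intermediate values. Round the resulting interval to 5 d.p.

[1.37795, 1.69846]

f(0.095900) = -11.436185, f(2.660000) = 22.435296 (opposite signs)
step 1: m = 1.377950, f(m) = -1.295056 < 0 → root in [1.377950, 2.660000]
step 2: m = 2.018975, f(m) = 8.081250 > 0 → root in [1.377950, 2.018975]
step 3: m = 1.698463, f(m) = 2.869657 > 0 → root in [1.377950, 1.698463]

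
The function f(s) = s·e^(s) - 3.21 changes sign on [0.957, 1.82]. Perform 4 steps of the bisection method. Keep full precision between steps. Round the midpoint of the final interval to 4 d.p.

1.0918

f(0.957000) = -0.718093, f(1.820000) = 8.022782 (opposite signs)
step 1: m = 1.388500, f(m) = 2.356264 > 0 → root in [0.957000, 1.388500]
step 2: m = 1.172750, f(m) = 0.578997 > 0 → root in [0.957000, 1.172750]
step 3: m = 1.064875, f(m) = -0.121355 < 0 → root in [1.064875, 1.172750]
step 4: m = 1.118812, f(m) = 0.214928 > 0 → root in [1.064875, 1.118812]
Midpoint of [1.064875, 1.118812] = 1.091844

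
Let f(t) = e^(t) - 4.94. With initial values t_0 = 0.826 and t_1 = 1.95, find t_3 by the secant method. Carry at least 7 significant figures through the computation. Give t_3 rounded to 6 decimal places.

1.573273

Secant update: t_(k+1) = t_k − f(t_k)·(t_k − t_(k-1))/(f(t_k) − f(t_(k-1))).
f(t_0) = -2.655836, f(t_1) = 2.088688
t_2 = 1.950000 - (2.088688)·(1.950000 - 0.826000)/(2.088688 - (-2.655836)) = 1.455180; f(t_2) = -0.654745
t_3 = 1.455180 - (-0.654745)·(1.455180 - 1.950000)/(-0.654745 - (2.088688)) = 1.573273; f(t_3) = -0.117592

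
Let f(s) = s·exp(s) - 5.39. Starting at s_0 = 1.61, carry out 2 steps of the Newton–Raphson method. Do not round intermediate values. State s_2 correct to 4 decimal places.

f'(s) = (s + 1)·exp(s)
s_0 = 1.610000: f = 2.664526, f' = 13.057337 → s_1 = 1.610000 - (2.664526)/(13.057337) = 1.405936
s_1 = 1.405936: f = 0.345300, f' = 9.814646 → s_2 = 1.405936 - (0.345300)/(9.814646) = 1.370754

1.3708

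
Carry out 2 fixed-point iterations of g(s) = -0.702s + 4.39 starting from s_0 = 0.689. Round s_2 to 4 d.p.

1.6478

s_1 = g(0.689000) = 3.906322
s_2 = g(3.906322) = 1.647762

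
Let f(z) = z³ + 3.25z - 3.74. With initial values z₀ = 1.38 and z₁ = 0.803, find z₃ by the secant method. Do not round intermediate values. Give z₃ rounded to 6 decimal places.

0.916296

f(z_0) = 3.373072, f(z_1) = -0.612468
z_2 = 0.803000 - (-0.612468)·(0.803000 - 1.380000)/(-0.612468 - (3.373072)) = 0.891669; f(z_2) = -0.133133
z_3 = 0.891669 - (-0.133133)·(0.891669 - 0.803000)/(-0.133133 - (-0.612468)) = 0.916296; f(z_3) = 0.007285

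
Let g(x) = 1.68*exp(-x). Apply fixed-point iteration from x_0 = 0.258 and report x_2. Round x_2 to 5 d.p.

0.45879

x_1 = g(0.258000) = 1.297960
x_2 = g(1.297960) = 0.458788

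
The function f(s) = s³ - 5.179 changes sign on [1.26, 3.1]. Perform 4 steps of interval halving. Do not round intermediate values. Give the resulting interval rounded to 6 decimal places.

[1.720000, 1.835000]

f(1.260000) = -3.178624, f(3.100000) = 24.612000 (opposite signs)
step 1: m = 2.180000, f(m) = 5.181232 > 0 → root in [1.260000, 2.180000]
step 2: m = 1.720000, f(m) = -0.090552 < 0 → root in [1.720000, 2.180000]
step 3: m = 1.950000, f(m) = 2.235875 > 0 → root in [1.720000, 1.950000]
step 4: m = 1.835000, f(m) = 0.999858 > 0 → root in [1.720000, 1.835000]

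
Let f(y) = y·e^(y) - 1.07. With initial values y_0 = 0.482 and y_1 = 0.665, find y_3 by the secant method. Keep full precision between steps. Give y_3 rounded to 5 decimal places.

0.59158

f(y_0) = -0.289493, f(y_1) = 0.223086
y_2 = 0.665000 - (0.223086)·(0.665000 - 0.482000)/(0.223086 - (-0.289493)) = 0.585354; f(y_2) = -0.018922
y_3 = 0.585354 - (-0.018922)·(0.585354 - 0.665000)/(-0.018922 - (0.223086)) = 0.591582; f(y_3) = -0.001104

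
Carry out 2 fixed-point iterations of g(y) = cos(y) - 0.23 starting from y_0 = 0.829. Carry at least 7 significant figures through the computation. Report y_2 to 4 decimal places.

y_1 = g(0.829000) = 0.445613
y_2 = g(0.445613) = 0.672346

0.6723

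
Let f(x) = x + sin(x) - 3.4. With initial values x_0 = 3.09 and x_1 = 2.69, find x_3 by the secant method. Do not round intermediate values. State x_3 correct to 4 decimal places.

3.0025

f(x_0) = -0.258430, f(x_1) = -0.273601
x_2 = 2.690000 - (-0.273601)·(2.690000 - 3.090000)/(-0.273601 - (-0.258430)) = 9.903936; f(x_2) = 6.042904
x_3 = 9.903936 - (6.042904)·(9.903936 - 2.690000)/(6.042904 - (-0.273601)) = 3.002473; f(x_3) = -0.258856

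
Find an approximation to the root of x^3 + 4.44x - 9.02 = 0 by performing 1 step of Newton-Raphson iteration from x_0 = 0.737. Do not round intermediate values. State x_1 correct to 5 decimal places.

1.61803

f'(x) = 3x^2 + 4.44
x_0 = 0.737000: f = -5.347404, f' = 6.069507 → x_1 = 0.737000 - (-5.347404)/(6.069507) = 1.618028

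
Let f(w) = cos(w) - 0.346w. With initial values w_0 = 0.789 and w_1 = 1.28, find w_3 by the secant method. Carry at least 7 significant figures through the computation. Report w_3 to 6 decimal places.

1.158246

f(w_0) = 0.431561, f(w_1) = -0.156165
w_2 = 1.280000 - (-0.156165)·(1.280000 - 0.789000)/(-0.156165 - (0.431561)) = 1.149536; f(w_2) = 0.011171
w_3 = 1.149536 - (0.011171)·(1.149536 - 1.280000)/(0.011171 - (-0.156165)) = 1.158246; f(w_3) = 0.000194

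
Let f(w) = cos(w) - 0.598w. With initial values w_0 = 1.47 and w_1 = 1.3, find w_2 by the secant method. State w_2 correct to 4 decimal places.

0.9772

Secant update: w_(k+1) = w_k − f(w_k)·(w_k − w_(k-1))/(f(w_k) − f(w_(k-1))).
f(w_0) = -0.778434, f(w_1) = -0.509901
w_2 = 1.300000 - (-0.509901)·(1.300000 - 1.470000)/(-0.509901 - (-0.778434)) = 0.977197; f(w_2) = -0.025016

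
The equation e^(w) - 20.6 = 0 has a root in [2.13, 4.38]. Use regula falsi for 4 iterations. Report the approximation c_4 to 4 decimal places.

f(2.130000) = -12.185133, f(4.380000) = 59.238033
step 1: c = 2.513861, f(c) = -8.247472 < 0 → new bracket [2.513861, 4.380000]
step 2: c = 2.741924, f(c) = -5.083197 < 0 → new bracket [2.741924, 4.380000]
step 3: c = 2.871378, f(c) = -2.938663 < 0 → new bracket [2.871378, 4.380000]
step 4: c = 2.942680, f(c) = -1.633390 < 0 → new bracket [2.942680, 4.380000]

2.9427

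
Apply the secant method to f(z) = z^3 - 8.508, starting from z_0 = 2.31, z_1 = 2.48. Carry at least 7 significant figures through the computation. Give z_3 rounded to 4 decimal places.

f(z_0) = 3.818391, f(z_1) = 6.744992
z_2 = 2.480000 - (6.744992)·(2.480000 - 2.310000)/(6.744992 - (3.818391)) = 2.088198; f(z_2) = 0.597733
z_3 = 2.088198 - (0.597733)·(2.088198 - 2.480000)/(0.597733 - (6.744992)) = 2.050101; f(z_3) = 0.108394

2.0501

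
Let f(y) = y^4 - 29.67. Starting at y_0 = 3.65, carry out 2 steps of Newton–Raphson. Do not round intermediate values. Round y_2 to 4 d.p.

f'(y) = 4y^3
y_0 = 3.650000: f = 147.819006, f' = 194.508500 → y_1 = 3.650000 - (147.819006)/(194.508500) = 2.890038
y_1 = 2.890038: f = 40.091274, f' = 96.554117 → y_2 = 2.890038 - (40.091274)/(96.554117) = 2.474818

2.4748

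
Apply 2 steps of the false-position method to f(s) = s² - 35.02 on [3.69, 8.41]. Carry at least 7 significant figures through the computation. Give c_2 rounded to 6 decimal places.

5.835315

False-position update: c = (a·f(b) − b·f(a))/(f(b) − f(a)); replace the endpoint whose sign matches f(c).
f(3.690000) = -21.403900, f(8.410000) = 35.708100
step 1: c = 5.458917, f(c) = -5.220221 < 0 → new bracket [5.458917, 8.410000]
step 2: c = 5.835315, f(c) = -0.969104 < 0 → new bracket [5.835315, 8.410000]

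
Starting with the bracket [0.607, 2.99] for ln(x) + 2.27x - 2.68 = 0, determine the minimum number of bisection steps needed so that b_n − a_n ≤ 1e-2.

8

Initial width b − a = 2.99 − 0.607 = 2.383000.
After n steps the width is (b−a)/2^n; need (b−a)/2^n ≤ 1e-2.
So n ≥ log₂(2.383000/1e-2) = log₂(238.3000) ≈ 7.8966.
Hence n = 8.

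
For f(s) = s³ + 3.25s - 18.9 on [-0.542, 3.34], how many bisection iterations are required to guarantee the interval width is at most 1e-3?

Initial width b − a = 3.34 − -0.542 = 3.882000.
After n steps the width is (b−a)/2^n; need (b−a)/2^n ≤ 1e-3.
So n ≥ log₂(3.882000/1e-3) = log₂(3882.0000) ≈ 11.9226.
Hence n = 12.

12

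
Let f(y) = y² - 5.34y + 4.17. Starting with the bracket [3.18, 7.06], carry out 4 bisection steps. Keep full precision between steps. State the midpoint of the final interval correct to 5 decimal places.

4.27125

f(3.180000) = -2.698800, f(7.060000) = 16.313200 (opposite signs)
step 1: m = 5.120000, f(m) = 3.043600 > 0 → root in [3.180000, 5.120000]
step 2: m = 4.150000, f(m) = -0.768500 < 0 → root in [4.150000, 5.120000]
step 3: m = 4.635000, f(m) = 0.902325 > 0 → root in [4.150000, 4.635000]
step 4: m = 4.392500, f(m) = 0.008106 > 0 → root in [4.150000, 4.392500]
Midpoint of [4.150000, 4.392500] = 4.271250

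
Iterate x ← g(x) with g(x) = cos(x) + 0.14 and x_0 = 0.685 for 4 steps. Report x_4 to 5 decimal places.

x_1 = g(0.685000) = 0.914419
x_2 = g(0.914419) = 0.750251
x_3 = g(0.750251) = 0.871518
x_4 = g(0.871518) = 0.783666

0.78367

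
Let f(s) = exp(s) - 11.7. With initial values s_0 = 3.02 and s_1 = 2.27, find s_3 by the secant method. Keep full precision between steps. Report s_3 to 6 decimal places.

2.464464

Secant update: s_(k+1) = s_k − f(s_k)·(s_k − s_(k-1))/(f(s_k) − f(s_(k-1))).
f(s_0) = 8.791292, f(s_1) = -2.020599
s_2 = 2.270000 - (-2.020599)·(2.270000 - 3.020000)/(-2.020599 - (8.791292)) = 2.410165; f(s_2) = -0.564201
s_3 = 2.410165 - (-0.564201)·(2.410165 - 2.270000)/(-0.564201 - (-2.020599)) = 2.464464; f(s_3) = 0.057182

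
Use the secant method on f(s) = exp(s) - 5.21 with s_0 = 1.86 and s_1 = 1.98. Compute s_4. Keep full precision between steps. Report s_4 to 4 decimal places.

f(s_0) = 1.213737, f(s_1) = 2.032743
s_2 = 1.980000 - (2.032743)·(1.980000 - 1.860000)/(2.032743 - (1.213737)) = 1.682164; f(s_2) = 0.167182
s_3 = 1.682164 - (0.167182)·(1.682164 - 1.980000)/(0.167182 - (2.032743)) = 1.655474; f(s_3) = 0.025561
s_4 = 1.655474 - (0.025561)·(1.655474 - 1.682164)/(0.025561 - (0.167182)) = 1.650657; f(s_4) = 0.000400

1.6507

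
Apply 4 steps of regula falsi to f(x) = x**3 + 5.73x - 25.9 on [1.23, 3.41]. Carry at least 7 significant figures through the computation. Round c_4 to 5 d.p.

2.31657

f(1.230000) = -16.991233, f(3.410000) = 33.291121
step 1: c = 1.966658, f(c) = -7.024524 < 0 → new bracket [1.966658, 3.410000]
step 2: c = 2.218143, f(c) = -2.276424 < 0 → new bracket [2.218143, 3.410000]
step 3: c = 2.294425, f(c) = -0.674199 < 0 → new bracket [2.294425, 3.410000]
step 4: c = 2.316569, f(c) = -0.194210 < 0 → new bracket [2.316569, 3.410000]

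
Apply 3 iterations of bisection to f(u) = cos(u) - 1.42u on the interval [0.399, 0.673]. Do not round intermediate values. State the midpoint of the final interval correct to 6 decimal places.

0.587375

f(0.399000) = 0.354870, f(0.673000) = -0.173705 (opposite signs)
step 1: m = 0.536000, f(m) = 0.098638 > 0 → root in [0.536000, 0.673000]
step 2: m = 0.604500, f(m) = -0.035604 < 0 → root in [0.536000, 0.604500]
step 3: m = 0.570250, f(m) = 0.032011 > 0 → root in [0.570250, 0.604500]
Midpoint of [0.570250, 0.604500] = 0.587375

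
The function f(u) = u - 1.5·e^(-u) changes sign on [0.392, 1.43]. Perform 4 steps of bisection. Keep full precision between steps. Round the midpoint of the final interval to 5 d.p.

0.74881

f(0.392000) = -0.621556, f(1.430000) = 1.071037 (opposite signs)
step 1: m = 0.911000, f(m) = 0.307817 > 0 → root in [0.392000, 0.911000]
step 2: m = 0.651500, f(m) = -0.130395 < 0 → root in [0.651500, 0.911000]
step 3: m = 0.781250, f(m) = 0.094500 > 0 → root in [0.651500, 0.781250]
step 4: m = 0.716375, f(m) = -0.016405 < 0 → root in [0.716375, 0.781250]
Midpoint of [0.716375, 0.781250] = 0.748812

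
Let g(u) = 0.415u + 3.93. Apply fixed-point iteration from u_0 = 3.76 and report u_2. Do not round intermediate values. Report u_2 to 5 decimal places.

6.20852

u_1 = g(3.760000) = 5.490400
u_2 = g(5.490400) = 6.208516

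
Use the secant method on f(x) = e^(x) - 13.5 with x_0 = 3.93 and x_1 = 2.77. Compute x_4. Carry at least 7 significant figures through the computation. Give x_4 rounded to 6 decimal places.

2.602980

f(x_0) = 37.406978, f(x_1) = 2.458634
x_2 = 2.770000 - (2.458634)·(2.770000 - 3.930000)/(2.458634 - (37.406978)) = 2.688393; f(x_2) = 1.208027
x_3 = 2.688393 - (1.208027)·(2.688393 - 2.770000)/(1.208027 - (2.458634)) = 2.609565; f(x_3) = 0.093141
x_4 = 2.609565 - (0.093141)·(2.609565 - 2.688393)/(0.093141 - (1.208027)) = 2.602980; f(x_4) = 0.003917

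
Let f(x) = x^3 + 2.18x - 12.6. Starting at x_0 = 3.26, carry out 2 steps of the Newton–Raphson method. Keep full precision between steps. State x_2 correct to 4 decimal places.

2.0693

Newton update: x ← x − f(x)/f'(x).
f'(x) = 3x^2 + 2.18
x_0 = 3.260000: f = 29.152776, f' = 34.062800 → x_1 = 3.260000 - (29.152776)/(34.062800) = 2.404146
x_1 = 2.404146: f = 6.536809, f' = 19.519757 → x_2 = 2.404146 - (6.536809)/(19.519757) = 2.069265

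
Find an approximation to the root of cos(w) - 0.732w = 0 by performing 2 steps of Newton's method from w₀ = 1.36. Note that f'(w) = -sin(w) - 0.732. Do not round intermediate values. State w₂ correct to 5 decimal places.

w_0 = 1.360000: f = -0.786281, f' = -1.709865 → w_1 = 1.360000 - (-0.786281)/(-1.709865) = 0.900150
w_1 = 0.900150: f = -0.037417, f' = -1.515420 → w_2 = 0.900150 - (-0.037417)/(-1.515420) = 0.875459

0.87546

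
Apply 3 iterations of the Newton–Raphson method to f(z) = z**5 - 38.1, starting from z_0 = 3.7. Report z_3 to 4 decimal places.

f'(z) = 5z**4
z_0 = 3.700000: f = 655.339570, f' = 937.080500 → z_1 = 3.700000 - (655.339570)/(937.080500) = 3.000658
z_1 = 3.000658: f = 205.166685, f' = 405.355541 → z_2 = 3.000658 - (205.166685)/(405.355541) = 2.494518
z_2 = 2.494518: f = 58.490255, f' = 193.605037 → z_3 = 2.494518 - (58.490255)/(193.605037) = 2.192407

2.1924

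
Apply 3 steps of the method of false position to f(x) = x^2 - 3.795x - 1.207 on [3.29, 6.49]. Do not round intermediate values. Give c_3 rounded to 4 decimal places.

4.0472

f(3.290000) = -2.868450, f(6.490000) = 16.283550
step 1: c = 3.769273, f(c) = -1.303971 < 0 → new bracket [3.769273, 6.490000]
step 2: c = 3.970993, f(c) = -0.508133 < 0 → new bracket [3.970993, 6.490000]
step 3: c = 4.047221, f(c) = -0.186207 < 0 → new bracket [4.047221, 6.490000]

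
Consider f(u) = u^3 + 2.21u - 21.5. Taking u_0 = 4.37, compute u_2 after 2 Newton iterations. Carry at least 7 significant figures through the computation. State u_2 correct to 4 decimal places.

f'(u) = 3u^2 + 2.21
u_0 = 4.370000: f = 71.611153, f' = 59.500700 → u_1 = 4.370000 - (71.611153)/(59.500700) = 3.166465
u_1 = 3.166465: f = 17.246463, f' = 32.289509 → u_2 = 3.166465 - (17.246463)/(32.289509) = 2.632346

2.6323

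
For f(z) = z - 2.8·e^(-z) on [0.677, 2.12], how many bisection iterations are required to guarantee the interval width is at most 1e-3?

11

Initial width b − a = 2.12 − 0.677 = 1.443000.
After n steps the width is (b−a)/2^n; need (b−a)/2^n ≤ 1e-3.
So n ≥ log₂(1.443000/1e-3) = log₂(1443.0000) ≈ 10.4949.
Hence n = 11.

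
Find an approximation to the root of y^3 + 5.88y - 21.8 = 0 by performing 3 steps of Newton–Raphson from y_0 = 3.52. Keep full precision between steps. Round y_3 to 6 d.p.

2.110803

f'(y) = 3y^2 + 5.88
y_0 = 3.520000: f = 42.511808, f' = 43.051200 → y_1 = 3.520000 - (42.511808)/(43.051200) = 2.532529
y_1 = 2.532529: f = 9.334162, f' = 25.121111 → y_2 = 2.532529 - (9.334162)/(25.121111) = 2.160963
y_2 = 2.160963: f = 0.997636, f' = 19.889279 → y_3 = 2.160963 - (0.997636)/(19.889279) = 2.110803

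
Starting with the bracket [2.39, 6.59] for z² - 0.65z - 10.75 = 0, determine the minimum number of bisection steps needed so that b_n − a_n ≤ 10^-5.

Initial width b − a = 6.59 − 2.39 = 4.200000.
After n steps the width is (b−a)/2^n; need (b−a)/2^n ≤ 10^-5.
So n ≥ log₂(4.200000/10^-5) = log₂(420000.0000) ≈ 18.6800.
Hence n = 19.

19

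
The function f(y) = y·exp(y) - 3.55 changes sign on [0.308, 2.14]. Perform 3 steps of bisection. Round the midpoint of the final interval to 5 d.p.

1.10950

f(0.308000) = -3.130904, f(2.140000) = 14.638797 (opposite signs)
step 1: m = 1.224000, f(m) = 0.612535 > 0 → root in [0.308000, 1.224000]
step 2: m = 0.766000, f(m) = -1.902223 < 0 → root in [0.766000, 1.224000]
step 3: m = 0.995000, f(m) = -0.858799 < 0 → root in [0.995000, 1.224000]
Midpoint of [0.995000, 1.224000] = 1.109500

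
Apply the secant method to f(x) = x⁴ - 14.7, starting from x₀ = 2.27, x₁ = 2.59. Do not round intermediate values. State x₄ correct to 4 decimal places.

f(x_0) = 11.852378, f(x_1) = 30.298606
x_2 = 2.590000 - (30.298606)·(2.590000 - 2.270000)/(30.298606 - (11.852378)) = 2.064388; f(x_2) = 3.462077
x_3 = 2.064388 - (3.462077)·(2.064388 - 2.590000)/(3.462077 - (30.298606)) = 1.996581; f(x_3) = 1.190876
x_4 = 1.996581 - (1.190876)·(1.996581 - 2.064388)/(1.190876 - (3.462077)) = 1.961027; f(x_4) = 0.088855

1.9610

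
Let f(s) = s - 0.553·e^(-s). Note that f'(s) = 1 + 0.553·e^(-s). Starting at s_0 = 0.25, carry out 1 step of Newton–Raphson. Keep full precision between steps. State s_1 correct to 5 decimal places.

0.37629

Newton update: s ← s − f(s)/f'(s).
s_0 = 0.250000: f = -0.180677, f' = 1.430677 → s_1 = 0.250000 - (-0.180677)/(1.430677) = 0.376288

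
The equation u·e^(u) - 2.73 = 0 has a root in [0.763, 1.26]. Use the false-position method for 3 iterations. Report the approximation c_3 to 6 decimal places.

False-position update: c = (a·f(b) − b·f(a))/(f(b) − f(a)); replace the endpoint whose sign matches f(c).
f(0.763000) = -1.093593, f(1.260000) = 1.712031
step 1: c = 0.956724, f(c) = -0.239501 < 0 → new bracket [0.956724, 1.260000]
step 2: c = 0.993943, f(c) = -0.044497 < 0 → new bracket [0.993943, 1.260000]
step 3: c = 1.000683, f(c) = -0.008003 < 0 → new bracket [1.000683, 1.260000]

1.000683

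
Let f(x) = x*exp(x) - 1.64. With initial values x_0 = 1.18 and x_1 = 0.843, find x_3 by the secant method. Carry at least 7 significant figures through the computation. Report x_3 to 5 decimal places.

0.76527

f(x_0) = 2.200162, f(x_1) = 0.318564
x_2 = 0.843000 - (0.318564)·(0.843000 - 1.180000)/(0.318564 - (2.200162)) = 0.785944; f(x_2) = 0.084737
x_3 = 0.785944 - (0.084737)·(0.785944 - 0.843000)/(0.084737 - (0.318564)) = 0.765268; f(x_3) = 0.004996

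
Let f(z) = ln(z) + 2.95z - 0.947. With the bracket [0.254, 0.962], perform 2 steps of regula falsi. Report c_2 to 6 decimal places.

0.539826

f(0.254000) = -1.568121, f(0.962000) = 1.852159
step 1: c = 0.578602, f(c) = 0.212735 > 0 → new bracket [0.254000, 0.578602]
step 2: c = 0.539826, f(c) = 0.028979 > 0 → new bracket [0.254000, 0.539826]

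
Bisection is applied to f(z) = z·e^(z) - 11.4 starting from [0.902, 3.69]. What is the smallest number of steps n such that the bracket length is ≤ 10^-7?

Initial width b − a = 3.69 − 0.902 = 2.788000.
After n steps the width is (b−a)/2^n; need (b−a)/2^n ≤ 10^-7.
So n ≥ log₂(2.788000/10^-7) = log₂(27880000.0000) ≈ 24.7327.
Hence n = 25.

25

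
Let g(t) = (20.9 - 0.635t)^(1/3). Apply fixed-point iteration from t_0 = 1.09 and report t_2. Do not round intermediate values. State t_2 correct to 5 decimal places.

t_1 = g(1.090000) = 2.723788
t_2 = g(2.723788) = 2.676355

2.67635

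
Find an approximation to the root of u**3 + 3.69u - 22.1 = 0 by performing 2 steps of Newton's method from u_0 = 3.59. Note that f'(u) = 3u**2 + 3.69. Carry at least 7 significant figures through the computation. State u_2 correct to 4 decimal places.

2.4060

Newton update: u ← u − f(u)/f'(u).
u_0 = 3.590000: f = 37.415379, f' = 42.354300 → u_1 = 3.590000 - (37.415379)/(42.354300) = 2.706610
u_1 = 2.706610: f = 7.715297, f' = 25.667208 → u_2 = 2.706610 - (7.715297)/(25.667208) = 2.406020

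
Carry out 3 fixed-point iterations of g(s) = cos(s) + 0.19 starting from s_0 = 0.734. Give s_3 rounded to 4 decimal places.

s_1 = g(0.734000) = 0.932501
s_2 = g(0.932501) = 0.785827
s_3 = g(0.785827) = 0.896803

0.8968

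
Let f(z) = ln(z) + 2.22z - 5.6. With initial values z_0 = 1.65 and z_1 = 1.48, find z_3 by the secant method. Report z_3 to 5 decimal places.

2.17223

f(z_0) = -1.436225, f(z_1) = -1.922358
z_2 = 1.480000 - (-1.922358)·(1.480000 - 1.650000)/(-1.922358 - (-1.436225)) = 2.152245; f(z_2) = -0.055503
z_3 = 2.152245 - (-0.055503)·(2.152245 - 1.480000)/(-0.055503 - (-1.922358)) = 2.172232; f(z_3) = -0.001890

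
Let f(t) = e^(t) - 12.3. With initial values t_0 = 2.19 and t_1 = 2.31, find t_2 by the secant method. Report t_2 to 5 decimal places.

f(t_0) = -3.364787, f(t_1) = -2.225575
t_2 = 2.310000 - (-2.225575)·(2.310000 - 2.190000)/(-2.225575 - (-3.364787)) = 2.544433; f(t_2) = 0.436008

2.54443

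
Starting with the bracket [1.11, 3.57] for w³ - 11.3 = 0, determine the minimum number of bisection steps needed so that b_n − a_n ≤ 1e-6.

Initial width b − a = 3.57 − 1.11 = 2.460000.
After n steps the width is (b−a)/2^n; need (b−a)/2^n ≤ 1e-6.
So n ≥ log₂(2.460000/1e-6) = log₂(2460000.0000) ≈ 21.2302.
Hence n = 22.

22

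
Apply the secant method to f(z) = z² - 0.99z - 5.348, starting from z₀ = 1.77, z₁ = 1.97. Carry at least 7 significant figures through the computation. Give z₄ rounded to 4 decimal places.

2.8547

f(z_0) = -3.967400, f(z_1) = -3.417400
z_2 = 1.970000 - (-3.417400)·(1.970000 - 1.770000)/(-3.417400 - (-3.967400)) = 3.212691; f(z_2) = 1.792819
z_3 = 3.212691 - (1.792819)·(3.212691 - 1.970000)/(1.792819 - (-3.417400)) = 2.785085; f(z_3) = -0.348535
z_4 = 2.785085 - (-0.348535)·(2.785085 - 3.212691)/(-0.348535 - (1.792819)) = 2.854684; f(z_4) = -0.024917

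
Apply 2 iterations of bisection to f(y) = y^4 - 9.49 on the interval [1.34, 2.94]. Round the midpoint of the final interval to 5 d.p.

1.94000

f(1.340000) = -6.265821, f(2.940000) = 65.221821 (opposite signs)
step 1: m = 2.140000, f(m) = 11.482736 > 0 → root in [1.340000, 2.140000]
step 2: m = 1.740000, f(m) = -0.323638 < 0 → root in [1.740000, 2.140000]
Midpoint of [1.740000, 2.140000] = 1.940000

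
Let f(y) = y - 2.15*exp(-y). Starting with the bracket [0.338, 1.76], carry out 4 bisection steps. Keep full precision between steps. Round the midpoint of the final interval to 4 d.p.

f(0.338000) = -1.195370, f(1.760000) = 1.390104 (opposite signs)
step 1: m = 1.049000, f(m) = 0.295881 > 0 → root in [0.338000, 1.049000]
step 2: m = 0.693500, f(m) = -0.381121 < 0 → root in [0.693500, 1.049000]
step 3: m = 0.871250, f(m) = -0.028371 < 0 → root in [0.871250, 1.049000]
step 4: m = 0.960125, f(m) = 0.137008 > 0 → root in [0.871250, 0.960125]
Midpoint of [0.871250, 0.960125] = 0.915687

0.9157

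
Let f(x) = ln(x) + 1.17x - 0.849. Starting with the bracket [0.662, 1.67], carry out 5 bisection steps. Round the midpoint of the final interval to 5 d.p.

f(0.662000) = -0.486950, f(1.670000) = 1.617724 (opposite signs)
step 1: m = 1.166000, f(m) = 0.668799 > 0 → root in [0.662000, 1.166000]
step 2: m = 0.914000, f(m) = 0.130455 > 0 → root in [0.662000, 0.914000]
step 3: m = 0.788000, f(m) = -0.165297 < 0 → root in [0.788000, 0.914000]
step 4: m = 0.851000, f(m) = -0.014673 < 0 → root in [0.851000, 0.914000]
step 5: m = 0.882500, f(m) = 0.058529 > 0 → root in [0.851000, 0.882500]
Midpoint of [0.851000, 0.882500] = 0.866750

0.86675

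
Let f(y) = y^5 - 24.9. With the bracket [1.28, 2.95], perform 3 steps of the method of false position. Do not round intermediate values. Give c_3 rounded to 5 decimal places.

False-position update: c = (a·f(b) − b·f(a))/(f(b) − f(a)); replace the endpoint whose sign matches f(c).
f(1.280000) = -21.464026, f(2.950000) = 198.513843
step 1: c = 1.442948, f(c) = -18.644627 < 0 → new bracket [1.442948, 2.950000]
step 2: c = 1.572339, f(c) = -15.289827 < 0 → new bracket [1.572339, 2.950000]
step 3: c = 1.670860, f(c) = -11.877306 < 0 → new bracket [1.670860, 2.950000]

1.67086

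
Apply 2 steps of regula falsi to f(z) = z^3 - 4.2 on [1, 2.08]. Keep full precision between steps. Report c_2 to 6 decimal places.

f(1.000000) = -3.200000, f(2.080000) = 4.798912
step 1: c = 1.432059, f(c) = -1.263145 < 0 → new bracket [1.432059, 2.080000]
step 2: c = 1.567070, f(c) = -0.351736 < 0 → new bracket [1.567070, 2.080000]

1.567070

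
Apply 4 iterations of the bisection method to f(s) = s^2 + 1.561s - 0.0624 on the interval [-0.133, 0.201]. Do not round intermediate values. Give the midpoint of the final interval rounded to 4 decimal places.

f(-0.133000) = -0.252324, f(0.201000) = 0.291762 (opposite signs)
step 1: m = 0.034000, f(m) = -0.008170 < 0 → root in [0.034000, 0.201000]
step 2: m = 0.117500, f(m) = 0.134824 > 0 → root in [0.034000, 0.117500]
step 3: m = 0.075750, f(m) = 0.061584 > 0 → root in [0.034000, 0.075750]
step 4: m = 0.054875, f(m) = 0.026271 > 0 → root in [0.034000, 0.054875]
Midpoint of [0.034000, 0.054875] = 0.044438

0.0444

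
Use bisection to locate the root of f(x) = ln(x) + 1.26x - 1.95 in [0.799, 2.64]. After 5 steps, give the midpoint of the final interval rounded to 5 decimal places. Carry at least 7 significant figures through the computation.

1.34555

f(0.799000) = -1.167654, f(2.640000) = 2.347179 (opposite signs)
step 1: m = 1.719500, f(m) = 0.758604 > 0 → root in [0.799000, 1.719500]
step 2: m = 1.259250, f(m) = -0.132829 < 0 → root in [1.259250, 1.719500]
step 3: m = 1.489375, f(m) = 0.324969 > 0 → root in [1.259250, 1.489375]
step 4: m = 1.374312, f(m) = 0.099587 > 0 → root in [1.259250, 1.374312]
step 5: m = 1.316781, f(m) = -0.015665 < 0 → root in [1.316781, 1.374312]
Midpoint of [1.316781, 1.374312] = 1.345547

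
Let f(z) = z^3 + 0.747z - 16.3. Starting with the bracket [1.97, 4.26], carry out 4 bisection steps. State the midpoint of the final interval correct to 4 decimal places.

f(1.970000) = -7.183037, f(4.260000) = 64.190996 (opposite signs)
step 1: m = 3.115000, f(m) = 16.252451 > 0 → root in [1.970000, 3.115000]
step 2: m = 2.542500, f(m) = 2.034746 > 0 → root in [1.970000, 2.542500]
step 3: m = 2.256250, f(m) = -3.128770 < 0 → root in [2.256250, 2.542500]
step 4: m = 2.399375, f(m) = -0.694464 < 0 → root in [2.399375, 2.542500]
Midpoint of [2.399375, 2.542500] = 2.470937

2.4709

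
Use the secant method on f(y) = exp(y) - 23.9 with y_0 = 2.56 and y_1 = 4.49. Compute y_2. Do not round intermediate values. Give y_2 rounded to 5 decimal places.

f(y_0) = -10.964183, f(y_1) = 65.221446
y_2 = 4.490000 - (65.221446)·(4.490000 - 2.560000)/(65.221446 - (-10.964183)) = 2.837754; f(y_2) = -6.822631

2.83775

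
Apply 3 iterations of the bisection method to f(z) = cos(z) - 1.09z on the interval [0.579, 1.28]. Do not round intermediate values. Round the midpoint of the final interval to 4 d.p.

f(0.579000) = 0.205900, f(1.280000) = -1.108485 (opposite signs)
step 1: m = 0.929500, f(m) = -0.414920 < 0 → root in [0.579000, 0.929500]
step 2: m = 0.754250, f(m) = -0.093347 < 0 → root in [0.579000, 0.754250]
step 3: m = 0.666625, f(m) = 0.059292 > 0 → root in [0.666625, 0.754250]
Midpoint of [0.666625, 0.754250] = 0.710438

0.7104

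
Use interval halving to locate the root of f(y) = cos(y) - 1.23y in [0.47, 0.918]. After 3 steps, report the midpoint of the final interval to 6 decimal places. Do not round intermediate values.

f(0.470000) = 0.313468, f(0.918000) = -0.521730 (opposite signs)
step 1: m = 0.694000, f(m) = -0.084926 < 0 → root in [0.470000, 0.694000]
step 2: m = 0.582000, f(m) = 0.119505 > 0 → root in [0.582000, 0.694000]
step 3: m = 0.638000, f(m) = 0.018549 > 0 → root in [0.638000, 0.694000]
Midpoint of [0.638000, 0.694000] = 0.666000

0.666000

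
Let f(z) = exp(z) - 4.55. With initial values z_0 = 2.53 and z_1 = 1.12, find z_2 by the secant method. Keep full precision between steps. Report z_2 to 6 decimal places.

Secant update: z_(k+1) = z_k − f(z_k)·(z_k − z_(k-1))/(f(z_k) − f(z_(k-1))).
f(z_0) = 8.003506, f(z_1) = -1.485146
z_2 = 1.120000 - (-1.485146)·(1.120000 - 2.530000)/(-1.485146 - (8.003506)) = 1.340691; f(z_2) = -0.728318

1.340691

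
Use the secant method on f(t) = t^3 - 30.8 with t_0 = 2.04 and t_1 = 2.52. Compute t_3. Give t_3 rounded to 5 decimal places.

Secant update: t_(k+1) = t_k − f(t_k)·(t_k − t_(k-1))/(f(t_k) − f(t_(k-1))).
f(t_0) = -22.310336, f(t_1) = -14.796992
t_2 = 2.520000 - (-14.796992)·(2.520000 - 2.040000)/(-14.796992 - (-22.310336)) = 3.465326; f(t_2) = 10.813297
t_3 = 3.465326 - (10.813297)·(3.465326 - 2.520000)/(10.813297 - (-14.796992)) = 3.066186; f(t_3) = -1.973270

3.06619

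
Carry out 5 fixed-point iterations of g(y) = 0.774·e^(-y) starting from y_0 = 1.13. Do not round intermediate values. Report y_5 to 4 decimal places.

0.4663

y_1 = g(1.130000) = 0.250028
y_2 = g(0.250028) = 0.602775
y_3 = g(0.602775) = 0.423603
y_4 = g(0.423603) = 0.506725
y_5 = g(0.506725) = 0.466308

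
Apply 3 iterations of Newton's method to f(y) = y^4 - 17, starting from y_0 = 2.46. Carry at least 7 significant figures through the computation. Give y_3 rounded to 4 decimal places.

2.0306

Newton update: y ← y − f(y)/f'(y).
f'(y) = 4y^3
y_0 = 2.460000: f = 19.621863, f' = 59.547744 → y_1 = 2.460000 - (19.621863)/(59.547744) = 2.130485
y_1 = 2.130485: f = 3.602223, f' = 38.680810 → y_2 = 2.130485 - (3.602223)/(38.680810) = 2.037358
y_2 = 2.037358: f = 0.229381, f' = 33.826903 → y_3 = 2.037358 - (0.229381)/(33.826903) = 2.030577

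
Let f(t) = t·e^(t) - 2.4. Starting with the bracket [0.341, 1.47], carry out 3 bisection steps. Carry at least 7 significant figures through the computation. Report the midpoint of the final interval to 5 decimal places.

f(0.341000) = -1.920434, f(1.470000) = 3.993376 (opposite signs)
step 1: m = 0.905500, f(m) = -0.160546 < 0 → root in [0.905500, 1.470000]
step 2: m = 1.187750, f(m) = 1.495456 > 0 → root in [0.905500, 1.187750]
step 3: m = 1.046625, f(m) = 0.580812 > 0 → root in [0.905500, 1.046625]
Midpoint of [0.905500, 1.046625] = 0.976062

0.97606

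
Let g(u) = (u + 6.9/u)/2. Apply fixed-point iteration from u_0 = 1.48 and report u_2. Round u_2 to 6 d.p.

u_1 = g(1.480000) = 3.071081
u_2 = g(3.071081) = 2.658923

2.658923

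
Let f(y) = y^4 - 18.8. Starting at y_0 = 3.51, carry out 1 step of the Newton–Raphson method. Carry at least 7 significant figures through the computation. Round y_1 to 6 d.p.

f'(y) = 4y^3
y_0 = 3.510000: f = 132.984864, f' = 172.974204 → y_1 = 3.510000 - (132.984864)/(172.974204) = 2.741187

2.741187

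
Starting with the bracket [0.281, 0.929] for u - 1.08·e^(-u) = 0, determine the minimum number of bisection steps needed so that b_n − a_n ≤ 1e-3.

10

Initial width b − a = 0.929 − 0.281 = 0.648000.
After n steps the width is (b−a)/2^n; need (b−a)/2^n ≤ 1e-3.
So n ≥ log₂(0.648000/1e-3) = log₂(648.0000) ≈ 9.3399.
Hence n = 10.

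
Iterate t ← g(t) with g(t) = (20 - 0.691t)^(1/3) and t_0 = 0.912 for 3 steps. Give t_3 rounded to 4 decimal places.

t_1 = g(0.912000) = 2.685603
t_2 = g(2.685603) = 2.627723
t_3 = g(2.627723) = 2.629653

2.6297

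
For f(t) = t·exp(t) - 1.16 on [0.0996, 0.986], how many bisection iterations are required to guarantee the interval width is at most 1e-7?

Initial width b − a = 0.986 − 0.0996 = 0.886400.
After n steps the width is (b−a)/2^n; need (b−a)/2^n ≤ 1e-7.
So n ≥ log₂(0.886400/1e-7) = log₂(8864000.0000) ≈ 23.0795.
Hence n = 24.

24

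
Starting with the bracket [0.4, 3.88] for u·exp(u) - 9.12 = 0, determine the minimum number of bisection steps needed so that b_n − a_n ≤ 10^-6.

22

Initial width b − a = 3.88 − 0.4 = 3.480000.
After n steps the width is (b−a)/2^n; need (b−a)/2^n ≤ 10^-6.
So n ≥ log₂(3.480000/10^-6) = log₂(3480000.0000) ≈ 21.7307.
Hence n = 22.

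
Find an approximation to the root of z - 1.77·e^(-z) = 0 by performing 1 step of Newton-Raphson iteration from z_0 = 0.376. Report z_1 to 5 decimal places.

0.75486

f'(z) = 1 + 1.77·e^(-z)
z_0 = 0.376000: f = -0.839286, f' = 2.215286 → z_1 = 0.376000 - (-0.839286)/(2.215286) = 0.754861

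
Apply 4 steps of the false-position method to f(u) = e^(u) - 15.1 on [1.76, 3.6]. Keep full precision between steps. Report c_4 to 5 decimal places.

f(1.760000) = -9.287563, f(3.600000) = 21.498234
step 1: c = 2.315097, f(c) = -4.974091 < 0 → new bracket [2.315097, 3.600000]
step 2: c = 2.556528, f(c) = -2.209022 < 0 → new bracket [2.556528, 3.600000]
step 3: c = 2.653758, f(c) = -0.892677 < 0 → new bracket [2.653758, 3.600000]
step 4: c = 2.691482, f(c) = -0.346473 < 0 → new bracket [2.691482, 3.600000]

2.69148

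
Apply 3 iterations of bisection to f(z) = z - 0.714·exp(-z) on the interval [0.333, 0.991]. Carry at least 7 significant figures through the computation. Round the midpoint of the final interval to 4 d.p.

f(0.333000) = -0.178774, f(0.991000) = 0.725959 (opposite signs)
step 1: m = 0.662000, f(m) = 0.293705 > 0 → root in [0.333000, 0.662000]
step 2: m = 0.497500, f(m) = 0.063353 > 0 → root in [0.333000, 0.497500]
step 3: m = 0.415250, f(m) = -0.056115 < 0 → root in [0.415250, 0.497500]
Midpoint of [0.415250, 0.497500] = 0.456375

0.4564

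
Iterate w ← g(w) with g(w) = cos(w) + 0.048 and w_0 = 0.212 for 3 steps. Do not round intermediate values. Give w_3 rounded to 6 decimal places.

0.891744

w_1 = g(0.212000) = 1.025612
w_2 = g(1.025612) = 0.566576
w_3 = g(0.566576) = 0.891744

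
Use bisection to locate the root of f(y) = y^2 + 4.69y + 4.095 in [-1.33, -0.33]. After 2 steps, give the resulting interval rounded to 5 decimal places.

f(-1.330000) = -0.373800, f(-0.330000) = 2.656200 (opposite signs)
step 1: m = -0.830000, f(m) = 0.891200 > 0 → root in [-1.330000, -0.830000]
step 2: m = -1.080000, f(m) = 0.196200 > 0 → root in [-1.330000, -1.080000]

[-1.33000, -1.08000]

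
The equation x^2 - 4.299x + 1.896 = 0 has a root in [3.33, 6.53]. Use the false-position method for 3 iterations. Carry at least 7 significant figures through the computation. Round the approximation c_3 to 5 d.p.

f(3.330000) = -1.330770, f(6.530000) = 16.464430
step 1: c = 3.569304, f(c) = -0.708507 < 0 → new bracket [3.569304, 6.530000]
step 2: c = 3.691454, f(c) = -0.346728 < 0 → new bracket [3.691454, 6.530000]
step 3: c = 3.749999, f(c) = -0.162754 < 0 → new bracket [3.749999, 6.530000]

3.75000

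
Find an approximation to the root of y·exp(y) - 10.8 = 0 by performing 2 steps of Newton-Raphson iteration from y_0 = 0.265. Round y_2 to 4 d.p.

f'(y) = (y + 1)·exp(y)
y_0 = 0.265000: f = -10.454591, f' = 1.648840 → y_1 = 0.265000 - (-10.454591)/(1.648840) = 6.605573
y_1 = 6.605573: f = 4872.058834, f' = 5622.061803 → y_2 = 6.605573 - (4872.058834)/(5622.061803) = 5.738976

5.7390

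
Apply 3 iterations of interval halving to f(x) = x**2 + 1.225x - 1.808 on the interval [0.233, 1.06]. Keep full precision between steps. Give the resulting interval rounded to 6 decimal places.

f(0.233000) = -1.468286, f(1.060000) = 0.614100 (opposite signs)
step 1: m = 0.646500, f(m) = -0.598075 < 0 → root in [0.646500, 1.060000]
step 2: m = 0.853250, f(m) = -0.034733 < 0 → root in [0.853250, 1.060000]
step 3: m = 0.956625, f(m) = 0.278997 > 0 → root in [0.853250, 0.956625]

[0.853250, 0.956625]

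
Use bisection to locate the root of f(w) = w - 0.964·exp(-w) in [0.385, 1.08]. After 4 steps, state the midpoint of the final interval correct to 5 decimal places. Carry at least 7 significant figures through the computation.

0.53703

f(0.385000) = -0.270954, f(1.080000) = 0.752630 (opposite signs)
step 1: m = 0.732500, f(m) = 0.269100 > 0 → root in [0.385000, 0.732500]
step 2: m = 0.558750, f(m) = 0.007416 > 0 → root in [0.385000, 0.558750]
step 3: m = 0.471875, f(m) = -0.129499 < 0 → root in [0.471875, 0.558750]
step 4: m = 0.515313, f(m) = -0.060498 < 0 → root in [0.515313, 0.558750]
Midpoint of [0.515313, 0.558750] = 0.537031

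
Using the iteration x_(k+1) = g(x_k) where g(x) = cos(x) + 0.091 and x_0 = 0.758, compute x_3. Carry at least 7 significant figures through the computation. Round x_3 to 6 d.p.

0.805241

x_1 = g(0.758000) = 0.817212
x_2 = g(0.817212) = 0.775257
x_3 = g(0.775257) = 0.805241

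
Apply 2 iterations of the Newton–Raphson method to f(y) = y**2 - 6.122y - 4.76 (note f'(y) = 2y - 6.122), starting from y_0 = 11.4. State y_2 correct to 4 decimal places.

6.9776

Newton update: y ← y − f(y)/f'(y).
y_0 = 11.400000: f = 55.409200, f' = 16.678000 → y_1 = 11.400000 - (55.409200)/(16.678000) = 8.077707
y_1 = 8.077707: f = 11.037630, f' = 10.033414 → y_2 = 8.077707 - (11.037630)/(10.033414) = 6.977620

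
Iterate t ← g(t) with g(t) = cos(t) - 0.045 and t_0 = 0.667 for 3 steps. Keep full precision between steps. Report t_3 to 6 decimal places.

0.724327

t_1 = g(0.667000) = 0.740681
t_2 = g(0.740681) = 0.693009
t_3 = g(0.693009) = 0.724327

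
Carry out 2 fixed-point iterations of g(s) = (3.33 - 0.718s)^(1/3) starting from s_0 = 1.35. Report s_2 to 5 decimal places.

1.33401

s_1 = g(1.350000) = 1.331518
s_2 = g(1.331518) = 1.334008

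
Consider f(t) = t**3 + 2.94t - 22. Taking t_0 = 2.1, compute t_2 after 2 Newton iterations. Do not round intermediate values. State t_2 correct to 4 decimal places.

f'(t) = 3t**2 + 2.94
t_0 = 2.100000: f = -6.565000, f' = 16.170000 → t_1 = 2.100000 - (-6.565000)/(16.170000) = 2.505999
t_1 = 2.505999: f = 1.105383, f' = 21.780089 → t_2 = 2.505999 - (1.105383)/(21.780089) = 2.455247

2.4552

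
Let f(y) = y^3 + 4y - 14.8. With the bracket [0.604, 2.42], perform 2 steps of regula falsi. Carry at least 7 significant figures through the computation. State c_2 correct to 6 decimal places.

f(0.604000) = -12.163651, f(2.420000) = 9.052488
step 1: c = 1.645150, f(c) = -3.766767 < 0 → new bracket [1.645150, 2.420000]
step 2: c = 1.872830, f(c) = -0.739750 < 0 → new bracket [1.872830, 2.420000]

1.872830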